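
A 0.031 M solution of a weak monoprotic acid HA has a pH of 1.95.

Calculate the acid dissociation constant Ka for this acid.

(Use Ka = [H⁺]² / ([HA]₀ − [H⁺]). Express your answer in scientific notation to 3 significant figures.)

[H⁺] = 10^(−pH) = 10^(−1.95) = 1.122e-02 M. For HA ⇌ H⁺ + A⁻, Ka = [H⁺][A⁻]/[HA] = [H⁺]² / ([HA]₀ − [H⁺]) = (1.122e-02)² / (0.031 − 1.122e-02) = 6.36e-03.

K_a = 6.36e-03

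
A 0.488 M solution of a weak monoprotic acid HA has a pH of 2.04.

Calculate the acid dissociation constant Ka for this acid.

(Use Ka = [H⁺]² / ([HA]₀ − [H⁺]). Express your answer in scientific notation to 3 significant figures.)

[H⁺] = 10^(−pH) = 10^(−2.04) = 9.120e-03 M. For HA ⇌ H⁺ + A⁻, Ka = [H⁺][A⁻]/[HA] = [H⁺]² / ([HA]₀ − [H⁺]) = (9.120e-03)² / (0.488 − 9.120e-03) = 1.74e-04.

K_a = 1.74e-04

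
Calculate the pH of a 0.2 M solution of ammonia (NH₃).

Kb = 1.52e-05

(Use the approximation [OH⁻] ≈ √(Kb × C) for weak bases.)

[OH⁻] = √(Kb × C) = √(1.52e-05 × 0.2) = 1.7436e-03. pOH = 2.76, pH = 14 - pOH

pH = 11.24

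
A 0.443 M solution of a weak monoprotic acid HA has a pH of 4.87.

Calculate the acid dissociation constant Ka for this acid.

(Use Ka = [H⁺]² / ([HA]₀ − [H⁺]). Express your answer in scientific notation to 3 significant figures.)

[H⁺] = 10^(−pH) = 10^(−4.87) = 1.349e-05 M. For HA ⇌ H⁺ + A⁻, Ka = [H⁺][A⁻]/[HA] = [H⁺]² / ([HA]₀ − [H⁺]) = (1.349e-05)² / (0.443 − 1.349e-05) = 4.11e-10.

K_a = 4.11e-10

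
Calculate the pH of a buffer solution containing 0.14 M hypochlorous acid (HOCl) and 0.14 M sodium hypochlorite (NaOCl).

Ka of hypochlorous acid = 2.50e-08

pKa = -log(2.50e-08) = 7.60. pH = pKa + log([A⁻]/[HA]) = 7.60 + log(0.14/0.14)

pH = 7.60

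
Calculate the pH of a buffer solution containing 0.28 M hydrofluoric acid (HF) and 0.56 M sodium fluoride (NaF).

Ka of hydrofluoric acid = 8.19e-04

pKa = -log(8.19e-04) = 3.09. pH = pKa + log([A⁻]/[HA]) = 3.09 + log(0.56/0.28)

pH = 3.39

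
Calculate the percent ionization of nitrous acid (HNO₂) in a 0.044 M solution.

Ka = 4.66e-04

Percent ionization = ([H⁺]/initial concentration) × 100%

Using Ka equilibrium: x² + Ka×x - Ka×C = 0. Solving: [H⁺] = 4.3011e-03. Percent = (4.3011e-03/0.044) × 100

Percent ionization = 9.78%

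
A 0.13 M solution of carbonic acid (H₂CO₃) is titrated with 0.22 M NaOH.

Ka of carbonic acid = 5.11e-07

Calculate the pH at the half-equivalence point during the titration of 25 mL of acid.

At half-equivalence [HA] = [A⁻], so Henderson-Hasselbalch gives pH = pKa = -log(5.11e-07) = 6.29.

pH = pKa = 6.29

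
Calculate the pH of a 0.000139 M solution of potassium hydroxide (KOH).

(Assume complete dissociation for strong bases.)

[OH⁻] = 0.000139 M for strong base. pOH = -log[OH⁻] = 3.86, pH = 14 - pOH

pH = 10.14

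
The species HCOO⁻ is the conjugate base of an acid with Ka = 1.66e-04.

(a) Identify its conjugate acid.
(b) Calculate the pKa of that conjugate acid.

(a) The conjugate acid is formed by adding one H⁺ to HCOO⁻, giving HCOOH. (b) pKa = -log(Ka) = -log(1.66e-04) = 3.78.

Conjugate acid: HCOOH; pK_a = 3.78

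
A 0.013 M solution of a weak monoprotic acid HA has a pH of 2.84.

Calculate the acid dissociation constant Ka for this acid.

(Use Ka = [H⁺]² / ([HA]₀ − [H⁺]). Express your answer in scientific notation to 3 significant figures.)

[H⁺] = 10^(−pH) = 10^(−2.84) = 1.445e-03 M. For HA ⇌ H⁺ + A⁻, Ka = [H⁺][A⁻]/[HA] = [H⁺]² / ([HA]₀ − [H⁺]) = (1.445e-03)² / (0.013 − 1.445e-03) = 1.81e-04.

K_a = 1.81e-04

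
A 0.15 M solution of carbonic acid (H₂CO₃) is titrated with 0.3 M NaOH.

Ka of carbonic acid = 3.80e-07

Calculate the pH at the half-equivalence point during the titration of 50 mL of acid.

At half-equivalence [HA] = [A⁻], so Henderson-Hasselbalch gives pH = pKa = -log(3.80e-07) = 6.42.

pH = pKa = 6.42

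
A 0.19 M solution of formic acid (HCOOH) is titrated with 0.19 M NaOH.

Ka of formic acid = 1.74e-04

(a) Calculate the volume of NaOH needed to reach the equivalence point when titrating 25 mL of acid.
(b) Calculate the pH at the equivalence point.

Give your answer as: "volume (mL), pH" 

moles acid = 0.19 × 25/1000 = 0.00475 mol; V_base = moles/0.19 × 1000 = 25.0 mL. At equivalence only the conjugate base is present: [A⁻] = 0.00475/0.050 = 9.5000e-02 M. Kb = Kw/Ka = 5.75e-11; [OH⁻] = √(Kb × [A⁻]) = 2.3366e-06; pOH = 5.63; pH = 14 - pOH = 8.37.

V = 25.0 mL, pH = 8.37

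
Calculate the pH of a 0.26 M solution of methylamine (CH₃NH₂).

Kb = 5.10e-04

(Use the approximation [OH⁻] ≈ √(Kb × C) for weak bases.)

[OH⁻] = √(Kb × C) = √(5.10e-04 × 0.26) = 1.1515e-02. pOH = 1.94, pH = 14 - pOH

pH = 12.06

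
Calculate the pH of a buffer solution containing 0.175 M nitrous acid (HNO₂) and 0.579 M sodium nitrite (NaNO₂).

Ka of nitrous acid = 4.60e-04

pKa = -log(4.60e-04) = 3.34. pH = pKa + log([A⁻]/[HA]) = 3.34 + log(0.579/0.175)

pH = 3.86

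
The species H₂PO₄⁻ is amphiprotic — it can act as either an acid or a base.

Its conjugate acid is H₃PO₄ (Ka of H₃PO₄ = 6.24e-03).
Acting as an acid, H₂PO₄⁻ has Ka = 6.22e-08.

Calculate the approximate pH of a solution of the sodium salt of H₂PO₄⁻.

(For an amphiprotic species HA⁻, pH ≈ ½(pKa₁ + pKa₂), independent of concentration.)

pKa₁ = -log(6.24e-03) = 2.20; pKa₂ = -log(6.22e-08) = 7.21. For an amphiprotic species, pH ≈ ½(pKa₁ + pKa₂) = ½(2.20 + 7.21) = 4.71.

pH = 4.71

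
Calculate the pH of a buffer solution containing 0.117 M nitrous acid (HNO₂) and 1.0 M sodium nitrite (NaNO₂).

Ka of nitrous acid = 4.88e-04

pKa = -log(4.88e-04) = 3.31. pH = pKa + log([A⁻]/[HA]) = 3.31 + log(1.0/0.117)

pH = 4.24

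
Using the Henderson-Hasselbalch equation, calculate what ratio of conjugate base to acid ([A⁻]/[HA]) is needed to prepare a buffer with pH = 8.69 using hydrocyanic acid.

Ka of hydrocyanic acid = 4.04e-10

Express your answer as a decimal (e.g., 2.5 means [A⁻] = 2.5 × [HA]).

pKa = -log(4.04e-10) = 9.3936. pH = pKa + log([A⁻]/[HA]), so log([A⁻]/[HA]) = pH − pKa = 8.69 − 9.3936 = -0.7036. [A⁻]/[HA] = 10^(-0.7036) = 0.198

[A⁻]/[HA] = 0.198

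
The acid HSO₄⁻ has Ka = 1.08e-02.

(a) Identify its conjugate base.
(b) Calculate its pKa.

(a) The conjugate base is formed by removing one H⁺ from HSO₄⁻, giving SO₄²⁻. (b) pKa = -log(Ka) = -log(1.08e-02) = 1.97.

Conjugate base: SO₄²⁻; pK_a = 1.97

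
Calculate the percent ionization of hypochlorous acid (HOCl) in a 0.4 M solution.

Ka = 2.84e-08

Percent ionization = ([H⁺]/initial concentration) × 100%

Using Ka equilibrium: x² + Ka×x - Ka×C = 0. Solving: [H⁺] = 1.0657e-04. Percent = (1.0657e-04/0.4) × 100

Percent ionization = 0.0266%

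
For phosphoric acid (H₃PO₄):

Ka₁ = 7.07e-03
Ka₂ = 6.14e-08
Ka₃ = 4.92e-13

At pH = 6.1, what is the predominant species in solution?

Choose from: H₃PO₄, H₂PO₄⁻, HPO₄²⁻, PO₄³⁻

pKa₁ = 2.15, pKa₂ = 7.21, pKa₃ = 12.31. For a polyprotic acid the predominant species crosses at each pKa: below pKa_n the protonated form dominates, above it the deprotonated form does. At pH = 6.1, the predominant species is H₂PO₄⁻.

H₂PO₄⁻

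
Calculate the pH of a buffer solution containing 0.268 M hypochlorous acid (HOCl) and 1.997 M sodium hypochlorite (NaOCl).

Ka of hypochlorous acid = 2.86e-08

pKa = -log(2.86e-08) = 7.54. pH = pKa + log([A⁻]/[HA]) = 7.54 + log(1.997/0.268)

pH = 8.42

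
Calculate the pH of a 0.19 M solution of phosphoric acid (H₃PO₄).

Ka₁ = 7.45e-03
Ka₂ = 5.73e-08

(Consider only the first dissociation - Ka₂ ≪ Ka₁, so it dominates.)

First dissociation dominates. From Ka₁ = [H⁺][HA⁻]/[H₂A], x² + Ka₁·x − Ka₁·C = 0 with C = 0.19 M and Ka₁ = 7.45e-03. Solving: [H⁺] = (−Ka₁ + √(Ka₁² + 4·Ka₁·C)) / 2 = 3.4082e-02 M. pH = -log(3.4082e-02) = 1.47.

pH = 1.47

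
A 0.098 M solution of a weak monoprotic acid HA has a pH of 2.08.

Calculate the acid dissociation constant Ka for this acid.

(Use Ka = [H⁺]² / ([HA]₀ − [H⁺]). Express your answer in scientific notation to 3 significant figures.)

[H⁺] = 10^(−pH) = 10^(−2.08) = 8.318e-03 M. For HA ⇌ H⁺ + A⁻, Ka = [H⁺][A⁻]/[HA] = [H⁺]² / ([HA]₀ − [H⁺]) = (8.318e-03)² / (0.098 − 8.318e-03) = 7.71e-04.

K_a = 7.71e-04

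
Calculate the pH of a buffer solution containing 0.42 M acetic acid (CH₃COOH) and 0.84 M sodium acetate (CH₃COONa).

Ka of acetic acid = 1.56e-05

pKa = -log(1.56e-05) = 4.81. pH = pKa + log([A⁻]/[HA]) = 4.81 + log(0.84/0.42)

pH = 5.11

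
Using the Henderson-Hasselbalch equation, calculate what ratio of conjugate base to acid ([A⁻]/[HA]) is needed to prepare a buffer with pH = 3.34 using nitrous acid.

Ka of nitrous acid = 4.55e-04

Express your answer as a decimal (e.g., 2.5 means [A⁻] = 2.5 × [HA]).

pKa = -log(4.55e-04) = 3.3420. pH = pKa + log([A⁻]/[HA]), so log([A⁻]/[HA]) = pH − pKa = 3.34 − 3.3420 = -0.0020. [A⁻]/[HA] = 10^(-0.0020) = 0.995

[A⁻]/[HA] = 0.995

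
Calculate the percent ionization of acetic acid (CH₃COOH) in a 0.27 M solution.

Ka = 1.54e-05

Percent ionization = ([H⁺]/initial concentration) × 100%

Using Ka equilibrium: x² + Ka×x - Ka×C = 0. Solving: [H⁺] = 2.0314e-03. Percent = (2.0314e-03/0.27) × 100

Percent ionization = 0.752%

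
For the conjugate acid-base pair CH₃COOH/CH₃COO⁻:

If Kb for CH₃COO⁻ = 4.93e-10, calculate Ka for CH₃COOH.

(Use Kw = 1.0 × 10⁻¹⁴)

For a conjugate pair Ka × Kb = Kw, so Ka = Kw/Kb = 1.0 × 10⁻¹⁴ / 4.93e-10 = 2.03e-05.

K_a = 2.03e-05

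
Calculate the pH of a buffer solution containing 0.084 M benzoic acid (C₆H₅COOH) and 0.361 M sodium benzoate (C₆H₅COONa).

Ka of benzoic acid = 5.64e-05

pKa = -log(5.64e-05) = 4.25. pH = pKa + log([A⁻]/[HA]) = 4.25 + log(0.361/0.084)

pH = 4.88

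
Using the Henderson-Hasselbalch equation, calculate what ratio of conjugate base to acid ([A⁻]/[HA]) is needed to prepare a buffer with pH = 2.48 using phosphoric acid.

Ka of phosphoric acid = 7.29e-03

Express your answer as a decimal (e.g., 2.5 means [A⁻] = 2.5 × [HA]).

pKa = -log(7.29e-03) = 2.1373. pH = pKa + log([A⁻]/[HA]), so log([A⁻]/[HA]) = pH − pKa = 2.48 − 2.1373 = 0.3427. [A⁻]/[HA] = 10^(0.3427) = 2.20

[A⁻]/[HA] = 2.20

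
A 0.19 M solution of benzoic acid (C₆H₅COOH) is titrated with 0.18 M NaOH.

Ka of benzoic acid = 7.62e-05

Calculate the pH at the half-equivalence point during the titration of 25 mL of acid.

At half-equivalence [HA] = [A⁻], so Henderson-Hasselbalch gives pH = pKa = -log(7.62e-05) = 4.12.

pH = pKa = 4.12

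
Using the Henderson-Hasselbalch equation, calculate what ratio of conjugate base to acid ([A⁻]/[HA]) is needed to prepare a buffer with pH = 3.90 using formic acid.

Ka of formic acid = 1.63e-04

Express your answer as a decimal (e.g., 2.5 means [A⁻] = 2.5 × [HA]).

pKa = -log(1.63e-04) = 3.7878. pH = pKa + log([A⁻]/[HA]), so log([A⁻]/[HA]) = pH − pKa = 3.90 − 3.7878 = 0.1122. [A⁻]/[HA] = 10^(0.1122) = 1.29

[A⁻]/[HA] = 1.29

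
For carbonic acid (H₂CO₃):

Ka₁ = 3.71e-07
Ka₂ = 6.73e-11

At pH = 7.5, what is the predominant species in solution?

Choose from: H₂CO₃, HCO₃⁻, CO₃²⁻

pKa₁ = 6.43, pKa₂ = 10.17. For a polyprotic acid the predominant species crosses at each pKa: below pKa_n the protonated form dominates, above it the deprotonated form does. At pH = 7.5, the predominant species is HCO₃⁻.

HCO₃⁻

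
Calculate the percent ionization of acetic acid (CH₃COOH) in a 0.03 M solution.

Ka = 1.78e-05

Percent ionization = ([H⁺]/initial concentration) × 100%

Using Ka equilibrium: x² + Ka×x - Ka×C = 0. Solving: [H⁺] = 7.2191e-04. Percent = (7.2191e-04/0.03) × 100

Percent ionization = 2.41%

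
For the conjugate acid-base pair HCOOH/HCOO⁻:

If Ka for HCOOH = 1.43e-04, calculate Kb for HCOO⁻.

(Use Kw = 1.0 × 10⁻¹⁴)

For a conjugate pair Ka × Kb = Kw, so Kb = Kw/Ka = 1.0 × 10⁻¹⁴ / 1.43e-04 = 6.99e-11.

K_b = 6.99e-11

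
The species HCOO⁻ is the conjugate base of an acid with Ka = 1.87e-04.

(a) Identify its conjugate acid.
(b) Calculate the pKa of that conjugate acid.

(a) The conjugate acid is formed by adding one H⁺ to HCOO⁻, giving HCOOH. (b) pKa = -log(Ka) = -log(1.87e-04) = 3.73.

Conjugate acid: HCOOH; pK_a = 3.73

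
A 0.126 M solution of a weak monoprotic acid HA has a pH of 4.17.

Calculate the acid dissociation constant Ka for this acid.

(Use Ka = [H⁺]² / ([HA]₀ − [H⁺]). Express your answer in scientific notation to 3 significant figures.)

[H⁺] = 10^(−pH) = 10^(−4.17) = 6.761e-05 M. For HA ⇌ H⁺ + A⁻, Ka = [H⁺][A⁻]/[HA] = [H⁺]² / ([HA]₀ − [H⁺]) = (6.761e-05)² / (0.126 − 6.761e-05) = 3.63e-08.

K_a = 3.63e-08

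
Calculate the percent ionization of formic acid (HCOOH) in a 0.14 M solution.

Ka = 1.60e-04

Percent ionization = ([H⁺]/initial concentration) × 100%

Using Ka equilibrium: x² + Ka×x - Ka×C = 0. Solving: [H⁺] = 4.6535e-03. Percent = (4.6535e-03/0.14) × 100

Percent ionization = 3.32%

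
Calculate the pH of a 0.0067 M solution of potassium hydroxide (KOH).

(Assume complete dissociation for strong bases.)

[OH⁻] = 0.0067 M for strong base. pOH = -log[OH⁻] = 2.17, pH = 14 - pOH

pH = 11.83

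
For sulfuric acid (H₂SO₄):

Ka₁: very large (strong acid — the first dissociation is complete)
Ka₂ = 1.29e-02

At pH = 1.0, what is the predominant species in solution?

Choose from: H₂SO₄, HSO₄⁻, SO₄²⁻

The first dissociation is complete, so H₂SO₄ itself is never the predominant species in water; pKa₂ = -log(1.29e-02) = 1.89. For a polyprotic acid the predominant species crosses at each pKa: below pKa_n the protonated form dominates, above it the deprotonated form does. At pH = 1.0, the predominant species is HSO₄⁻.

HSO₄⁻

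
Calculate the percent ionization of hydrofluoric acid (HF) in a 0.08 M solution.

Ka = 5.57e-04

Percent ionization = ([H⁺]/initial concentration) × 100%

Using Ka equilibrium: x² + Ka×x - Ka×C = 0. Solving: [H⁺] = 6.4026e-03. Percent = (6.4026e-03/0.08) × 100

Percent ionization = 8%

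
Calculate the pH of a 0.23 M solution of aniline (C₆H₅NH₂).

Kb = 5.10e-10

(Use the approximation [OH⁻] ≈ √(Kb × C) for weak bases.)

[OH⁻] = √(Kb × C) = √(5.10e-10 × 0.23) = 1.0831e-05. pOH = 4.97, pH = 14 - pOH

pH = 9.03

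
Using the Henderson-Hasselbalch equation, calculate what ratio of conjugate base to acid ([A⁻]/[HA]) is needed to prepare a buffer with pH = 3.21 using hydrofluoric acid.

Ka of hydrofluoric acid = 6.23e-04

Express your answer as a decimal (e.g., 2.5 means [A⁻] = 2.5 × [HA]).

pKa = -log(6.23e-04) = 3.2055. pH = pKa + log([A⁻]/[HA]), so log([A⁻]/[HA]) = pH − pKa = 3.21 − 3.2055 = 0.0045. [A⁻]/[HA] = 10^(0.0045) = 1.01

[A⁻]/[HA] = 1.01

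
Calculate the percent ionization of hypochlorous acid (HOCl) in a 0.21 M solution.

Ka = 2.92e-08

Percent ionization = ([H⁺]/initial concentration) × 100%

Using Ka equilibrium: x² + Ka×x - Ka×C = 0. Solving: [H⁺] = 7.8292e-05. Percent = (7.8292e-05/0.21) × 100

Percent ionization = 0.0373%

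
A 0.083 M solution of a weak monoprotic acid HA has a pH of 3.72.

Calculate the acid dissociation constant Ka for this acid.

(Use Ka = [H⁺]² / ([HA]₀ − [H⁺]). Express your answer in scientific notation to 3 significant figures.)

[H⁺] = 10^(−pH) = 10^(−3.72) = 1.905e-04 M. For HA ⇌ H⁺ + A⁻, Ka = [H⁺][A⁻]/[HA] = [H⁺]² / ([HA]₀ − [H⁺]) = (1.905e-04)² / (0.083 − 1.905e-04) = 4.38e-07.

K_a = 4.38e-07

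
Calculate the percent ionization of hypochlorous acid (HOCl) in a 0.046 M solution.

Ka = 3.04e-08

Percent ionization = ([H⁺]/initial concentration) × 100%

Using Ka equilibrium: x² + Ka×x - Ka×C = 0. Solving: [H⁺] = 3.7380e-05. Percent = (3.7380e-05/0.046) × 100

Percent ionization = 0.0813%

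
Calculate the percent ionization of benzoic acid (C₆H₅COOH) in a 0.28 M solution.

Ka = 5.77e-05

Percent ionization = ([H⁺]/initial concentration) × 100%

Using Ka equilibrium: x² + Ka×x - Ka×C = 0. Solving: [H⁺] = 3.9907e-03. Percent = (3.9907e-03/0.28) × 100

Percent ionization = 1.43%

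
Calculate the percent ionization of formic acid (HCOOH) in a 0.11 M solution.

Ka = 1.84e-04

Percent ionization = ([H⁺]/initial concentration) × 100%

Using Ka equilibrium: x² + Ka×x - Ka×C = 0. Solving: [H⁺] = 4.4078e-03. Percent = (4.4078e-03/0.11) × 100

Percent ionization = 4.01%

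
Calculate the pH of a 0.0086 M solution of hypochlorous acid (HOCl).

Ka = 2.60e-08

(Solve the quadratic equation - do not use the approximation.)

x² + Ka×x - Ka×C = 0. Using quadratic formula: [H⁺] = 1.4940e-05

pH = 4.83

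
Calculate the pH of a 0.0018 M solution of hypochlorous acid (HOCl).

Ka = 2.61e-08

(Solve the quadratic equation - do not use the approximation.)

x² + Ka×x - Ka×C = 0. Using quadratic formula: [H⁺] = 6.8412e-06

pH = 5.16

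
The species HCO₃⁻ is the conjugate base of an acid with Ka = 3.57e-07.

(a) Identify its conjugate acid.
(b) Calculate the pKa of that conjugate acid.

(a) The conjugate acid is formed by adding one H⁺ to HCO₃⁻, giving H₂CO₃. (b) pKa = -log(Ka) = -log(3.57e-07) = 6.45.

Conjugate acid: H₂CO₃; pK_a = 6.45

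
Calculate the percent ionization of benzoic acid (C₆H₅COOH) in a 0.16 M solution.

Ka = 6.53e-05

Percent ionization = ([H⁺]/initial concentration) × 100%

Using Ka equilibrium: x² + Ka×x - Ka×C = 0. Solving: [H⁺] = 3.1999e-03. Percent = (3.1999e-03/0.16) × 100

Percent ionization = 2%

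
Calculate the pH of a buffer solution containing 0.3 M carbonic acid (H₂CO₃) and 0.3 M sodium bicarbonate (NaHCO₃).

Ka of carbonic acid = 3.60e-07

pKa = -log(3.60e-07) = 6.44. pH = pKa + log([A⁻]/[HA]) = 6.44 + log(0.3/0.3)

pH = 6.44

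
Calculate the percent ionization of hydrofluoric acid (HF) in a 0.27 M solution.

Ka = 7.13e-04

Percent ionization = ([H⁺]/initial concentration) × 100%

Using Ka equilibrium: x² + Ka×x - Ka×C = 0. Solving: [H⁺] = 1.3523e-02. Percent = (1.3523e-02/0.27) × 100

Percent ionization = 5.01%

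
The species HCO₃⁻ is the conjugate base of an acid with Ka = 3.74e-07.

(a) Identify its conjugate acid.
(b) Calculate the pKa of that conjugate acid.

(a) The conjugate acid is formed by adding one H⁺ to HCO₃⁻, giving H₂CO₃. (b) pKa = -log(Ka) = -log(3.74e-07) = 6.43.

Conjugate acid: H₂CO₃; pK_a = 6.43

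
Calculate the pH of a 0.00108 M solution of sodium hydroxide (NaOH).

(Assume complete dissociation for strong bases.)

[OH⁻] = 0.00108 M for strong base. pOH = -log[OH⁻] = 2.97, pH = 14 - pOH

pH = 11.03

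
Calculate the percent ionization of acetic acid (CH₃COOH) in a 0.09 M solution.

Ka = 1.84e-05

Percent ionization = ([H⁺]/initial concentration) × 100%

Using Ka equilibrium: x² + Ka×x - Ka×C = 0. Solving: [H⁺] = 1.2777e-03. Percent = (1.2777e-03/0.09) × 100

Percent ionization = 1.42%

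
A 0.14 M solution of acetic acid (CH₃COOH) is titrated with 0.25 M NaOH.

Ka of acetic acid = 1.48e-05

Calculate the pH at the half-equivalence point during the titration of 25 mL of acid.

At half-equivalence [HA] = [A⁻], so Henderson-Hasselbalch gives pH = pKa = -log(1.48e-05) = 4.83.

pH = pKa = 4.83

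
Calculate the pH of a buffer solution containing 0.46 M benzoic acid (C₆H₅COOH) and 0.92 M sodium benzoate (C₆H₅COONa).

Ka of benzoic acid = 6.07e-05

pKa = -log(6.07e-05) = 4.22. pH = pKa + log([A⁻]/[HA]) = 4.22 + log(0.92/0.46)

pH = 4.52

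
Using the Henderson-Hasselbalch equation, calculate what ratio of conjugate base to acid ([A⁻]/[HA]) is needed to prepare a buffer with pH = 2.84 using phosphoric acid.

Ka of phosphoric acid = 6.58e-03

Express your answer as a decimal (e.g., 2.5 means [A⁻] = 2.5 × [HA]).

pKa = -log(6.58e-03) = 2.1818. pH = pKa + log([A⁻]/[HA]), so log([A⁻]/[HA]) = pH − pKa = 2.84 − 2.1818 = 0.6582. [A⁻]/[HA] = 10^(0.6582) = 4.55

[A⁻]/[HA] = 4.55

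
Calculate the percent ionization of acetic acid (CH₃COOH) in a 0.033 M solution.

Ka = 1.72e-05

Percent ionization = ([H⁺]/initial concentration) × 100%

Using Ka equilibrium: x² + Ka×x - Ka×C = 0. Solving: [H⁺] = 7.4484e-04. Percent = (7.4484e-04/0.033) × 100

Percent ionization = 2.26%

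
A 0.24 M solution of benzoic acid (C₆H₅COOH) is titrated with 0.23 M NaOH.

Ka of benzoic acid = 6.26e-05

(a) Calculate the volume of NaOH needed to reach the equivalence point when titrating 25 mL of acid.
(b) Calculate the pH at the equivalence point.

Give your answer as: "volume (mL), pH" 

moles acid = 0.24 × 25/1000 = 0.006 mol; V_base = moles/0.23 × 1000 = 26.1 mL. At equivalence only the conjugate base is present: [A⁻] = 0.006/0.051 = 1.1745e-01 M. Kb = Kw/Ka = 1.60e-10; [OH⁻] = √(Kb × [A⁻]) = 4.3315e-06; pOH = 5.36; pH = 14 - pOH = 8.64.

V = 26.1 mL, pH = 8.64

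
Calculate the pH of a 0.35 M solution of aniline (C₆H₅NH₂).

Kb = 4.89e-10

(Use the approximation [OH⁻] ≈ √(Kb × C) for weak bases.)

[OH⁻] = √(Kb × C) = √(4.89e-10 × 0.35) = 1.3082e-05. pOH = 4.88, pH = 14 - pOH

pH = 9.12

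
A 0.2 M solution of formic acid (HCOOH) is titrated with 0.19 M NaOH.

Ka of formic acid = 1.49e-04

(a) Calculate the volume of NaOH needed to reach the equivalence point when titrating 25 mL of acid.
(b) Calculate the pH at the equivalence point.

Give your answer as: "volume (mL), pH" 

moles acid = 0.2 × 25/1000 = 0.005 mol; V_base = moles/0.19 × 1000 = 26.3 mL. At equivalence only the conjugate base is present: [A⁻] = 0.005/0.051 = 9.7436e-02 M. Kb = Kw/Ka = 6.71e-11; [OH⁻] = √(Kb × [A⁻]) = 2.5572e-06; pOH = 5.59; pH = 14 - pOH = 8.41.

V = 26.3 mL, pH = 8.41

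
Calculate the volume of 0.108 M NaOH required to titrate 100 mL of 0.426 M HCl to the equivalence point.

At equivalence: moles acid = moles base. moles HCl = 0.426 × 100/1000 = 0.0426 mol. V_base = moles / 0.108 × 1000 = 394.4 mL.

V_{base} = 394.4 mL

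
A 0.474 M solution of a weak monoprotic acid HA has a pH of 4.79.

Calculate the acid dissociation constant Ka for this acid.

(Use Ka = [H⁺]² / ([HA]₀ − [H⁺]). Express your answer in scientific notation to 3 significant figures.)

[H⁺] = 10^(−pH) = 10^(−4.79) = 1.622e-05 M. For HA ⇌ H⁺ + A⁻, Ka = [H⁺][A⁻]/[HA] = [H⁺]² / ([HA]₀ − [H⁺]) = (1.622e-05)² / (0.474 − 1.622e-05) = 5.55e-10.

K_a = 5.55e-10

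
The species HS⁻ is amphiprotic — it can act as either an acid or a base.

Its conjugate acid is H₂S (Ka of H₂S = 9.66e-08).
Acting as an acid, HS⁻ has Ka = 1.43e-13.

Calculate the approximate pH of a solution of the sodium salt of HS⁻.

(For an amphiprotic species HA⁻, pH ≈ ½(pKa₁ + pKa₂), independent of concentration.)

pKa₁ = -log(9.66e-08) = 7.02; pKa₂ = -log(1.43e-13) = 12.84. For an amphiprotic species, pH ≈ ½(pKa₁ + pKa₂) = ½(7.02 + 12.84) = 9.93.

pH = 9.93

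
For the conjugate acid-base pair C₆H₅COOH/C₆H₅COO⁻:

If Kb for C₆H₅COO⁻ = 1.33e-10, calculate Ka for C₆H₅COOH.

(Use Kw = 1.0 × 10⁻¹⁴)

For a conjugate pair Ka × Kb = Kw, so Ka = Kw/Kb = 1.0 × 10⁻¹⁴ / 1.33e-10 = 7.52e-05.

K_a = 7.52e-05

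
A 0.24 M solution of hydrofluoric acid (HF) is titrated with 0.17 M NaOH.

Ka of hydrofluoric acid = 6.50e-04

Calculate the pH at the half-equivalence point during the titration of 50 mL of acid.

At half-equivalence [HA] = [A⁻], so Henderson-Hasselbalch gives pH = pKa = -log(6.50e-04) = 3.19.

pH = pKa = 3.19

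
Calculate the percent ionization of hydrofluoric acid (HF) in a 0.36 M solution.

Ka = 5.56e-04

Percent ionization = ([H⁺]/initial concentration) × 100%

Using Ka equilibrium: x² + Ka×x - Ka×C = 0. Solving: [H⁺] = 1.3873e-02. Percent = (1.3873e-02/0.36) × 100

Percent ionization = 3.85%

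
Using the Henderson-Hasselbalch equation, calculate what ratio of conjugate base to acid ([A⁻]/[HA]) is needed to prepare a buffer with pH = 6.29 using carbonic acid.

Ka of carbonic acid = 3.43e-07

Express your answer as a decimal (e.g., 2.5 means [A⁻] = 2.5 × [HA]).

pKa = -log(3.43e-07) = 6.4647. pH = pKa + log([A⁻]/[HA]), so log([A⁻]/[HA]) = pH − pKa = 6.29 − 6.4647 = -0.1747. [A⁻]/[HA] = 10^(-0.1747) = 0.669

[A⁻]/[HA] = 0.669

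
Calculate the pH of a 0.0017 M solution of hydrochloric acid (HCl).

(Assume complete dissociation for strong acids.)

[H⁺] = 0.0017 M for strong acid. pH = -log[H⁺] = -log(0.0017)

pH = 2.77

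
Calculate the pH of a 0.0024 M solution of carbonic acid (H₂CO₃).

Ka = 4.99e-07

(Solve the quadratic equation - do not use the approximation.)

x² + Ka×x - Ka×C = 0. Using quadratic formula: [H⁺] = 3.4358e-05

pH = 4.46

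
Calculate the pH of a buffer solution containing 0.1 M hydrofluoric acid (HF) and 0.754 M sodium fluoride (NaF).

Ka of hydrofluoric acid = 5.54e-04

pKa = -log(5.54e-04) = 3.26. pH = pKa + log([A⁻]/[HA]) = 3.26 + log(0.754/0.1)

pH = 4.13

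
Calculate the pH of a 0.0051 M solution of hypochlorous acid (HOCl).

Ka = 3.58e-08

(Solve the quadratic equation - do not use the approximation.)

x² + Ka×x - Ka×C = 0. Using quadratic formula: [H⁺] = 1.3494e-05

pH = 4.87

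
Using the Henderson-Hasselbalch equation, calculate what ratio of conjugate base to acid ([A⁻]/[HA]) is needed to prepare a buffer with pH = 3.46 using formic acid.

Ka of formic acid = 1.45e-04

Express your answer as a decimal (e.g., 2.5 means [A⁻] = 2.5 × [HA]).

pKa = -log(1.45e-04) = 3.8386. pH = pKa + log([A⁻]/[HA]), so log([A⁻]/[HA]) = pH − pKa = 3.46 − 3.8386 = -0.3786. [A⁻]/[HA] = 10^(-0.3786) = 0.418

[A⁻]/[HA] = 0.418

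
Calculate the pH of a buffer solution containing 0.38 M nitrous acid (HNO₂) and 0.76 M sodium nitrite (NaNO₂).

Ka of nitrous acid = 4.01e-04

pKa = -log(4.01e-04) = 3.40. pH = pKa + log([A⁻]/[HA]) = 3.40 + log(0.76/0.38)

pH = 3.70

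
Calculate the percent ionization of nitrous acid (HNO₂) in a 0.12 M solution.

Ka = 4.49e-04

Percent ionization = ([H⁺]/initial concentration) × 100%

Using Ka equilibrium: x² + Ka×x - Ka×C = 0. Solving: [H⁺] = 7.1192e-03. Percent = (7.1192e-03/0.12) × 100

Percent ionization = 5.93%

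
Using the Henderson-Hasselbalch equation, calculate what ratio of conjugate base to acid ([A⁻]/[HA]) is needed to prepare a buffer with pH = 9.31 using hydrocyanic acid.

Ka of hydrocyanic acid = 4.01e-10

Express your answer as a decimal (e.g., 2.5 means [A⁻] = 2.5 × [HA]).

pKa = -log(4.01e-10) = 9.3969. pH = pKa + log([A⁻]/[HA]), so log([A⁻]/[HA]) = pH − pKa = 9.31 − 9.3969 = -0.0869. [A⁻]/[HA] = 10^(-0.0869) = 0.819

[A⁻]/[HA] = 0.819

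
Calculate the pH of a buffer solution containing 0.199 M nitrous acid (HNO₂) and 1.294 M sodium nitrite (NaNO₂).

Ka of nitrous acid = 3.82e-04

pKa = -log(3.82e-04) = 3.42. pH = pKa + log([A⁻]/[HA]) = 3.42 + log(1.294/0.199)

pH = 4.23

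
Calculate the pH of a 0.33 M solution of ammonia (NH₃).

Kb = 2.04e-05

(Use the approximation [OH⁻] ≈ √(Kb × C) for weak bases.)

[OH⁻] = √(Kb × C) = √(2.04e-05 × 0.33) = 2.5946e-03. pOH = 2.59, pH = 14 - pOH

pH = 11.41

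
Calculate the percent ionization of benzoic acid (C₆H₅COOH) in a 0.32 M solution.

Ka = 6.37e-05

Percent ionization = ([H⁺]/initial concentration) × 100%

Using Ka equilibrium: x² + Ka×x - Ka×C = 0. Solving: [H⁺] = 4.4831e-03. Percent = (4.4831e-03/0.32) × 100

Percent ionization = 1.4%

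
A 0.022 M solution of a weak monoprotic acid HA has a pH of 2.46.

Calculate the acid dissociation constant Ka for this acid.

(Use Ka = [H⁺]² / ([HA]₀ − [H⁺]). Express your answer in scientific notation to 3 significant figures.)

[H⁺] = 10^(−pH) = 10^(−2.46) = 3.467e-03 M. For HA ⇌ H⁺ + A⁻, Ka = [H⁺][A⁻]/[HA] = [H⁺]² / ([HA]₀ − [H⁺]) = (3.467e-03)² / (0.022 − 3.467e-03) = 6.49e-04.

K_a = 6.49e-04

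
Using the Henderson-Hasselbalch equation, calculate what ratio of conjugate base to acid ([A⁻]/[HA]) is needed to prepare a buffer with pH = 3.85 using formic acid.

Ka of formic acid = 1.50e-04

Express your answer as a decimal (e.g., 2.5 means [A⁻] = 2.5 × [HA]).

pKa = -log(1.50e-04) = 3.8239. pH = pKa + log([A⁻]/[HA]), so log([A⁻]/[HA]) = pH − pKa = 3.85 − 3.8239 = 0.0261. [A⁻]/[HA] = 10^(0.0261) = 1.06

[A⁻]/[HA] = 1.06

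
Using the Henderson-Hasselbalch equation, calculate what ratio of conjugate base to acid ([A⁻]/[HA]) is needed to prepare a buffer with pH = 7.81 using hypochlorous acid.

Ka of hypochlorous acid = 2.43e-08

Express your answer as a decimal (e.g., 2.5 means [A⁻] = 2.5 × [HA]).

pKa = -log(2.43e-08) = 7.6144. pH = pKa + log([A⁻]/[HA]), so log([A⁻]/[HA]) = pH − pKa = 7.81 − 7.6144 = 0.1956. [A⁻]/[HA] = 10^(0.1956) = 1.57

[A⁻]/[HA] = 1.57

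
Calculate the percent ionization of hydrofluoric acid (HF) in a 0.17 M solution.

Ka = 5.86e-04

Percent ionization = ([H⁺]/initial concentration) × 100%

Using Ka equilibrium: x² + Ka×x - Ka×C = 0. Solving: [H⁺] = 9.6923e-03. Percent = (9.6923e-03/0.17) × 100

Percent ionization = 5.7%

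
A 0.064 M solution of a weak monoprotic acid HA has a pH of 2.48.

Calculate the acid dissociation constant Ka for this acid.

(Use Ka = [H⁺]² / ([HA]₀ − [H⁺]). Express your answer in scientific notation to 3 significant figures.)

[H⁺] = 10^(−pH) = 10^(−2.48) = 3.311e-03 M. For HA ⇌ H⁺ + A⁻, Ka = [H⁺][A⁻]/[HA] = [H⁺]² / ([HA]₀ − [H⁺]) = (3.311e-03)² / (0.064 − 3.311e-03) = 1.81e-04.

K_a = 1.81e-04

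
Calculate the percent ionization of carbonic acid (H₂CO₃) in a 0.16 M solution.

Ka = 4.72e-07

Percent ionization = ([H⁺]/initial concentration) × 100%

Using Ka equilibrium: x² + Ka×x - Ka×C = 0. Solving: [H⁺] = 2.7457e-04. Percent = (2.7457e-04/0.16) × 100

Percent ionization = 0.172%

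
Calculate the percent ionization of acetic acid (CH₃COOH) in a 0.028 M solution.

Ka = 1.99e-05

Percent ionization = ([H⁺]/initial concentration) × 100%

Using Ka equilibrium: x² + Ka×x - Ka×C = 0. Solving: [H⁺] = 7.3657e-04. Percent = (7.3657e-04/0.028) × 100

Percent ionization = 2.63%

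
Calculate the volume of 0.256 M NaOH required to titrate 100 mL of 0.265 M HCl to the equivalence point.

At equivalence: moles acid = moles base. moles HCl = 0.265 × 100/1000 = 0.0265 mol. V_base = moles / 0.256 × 1000 = 103.5 mL.

V_{base} = 103.5 mL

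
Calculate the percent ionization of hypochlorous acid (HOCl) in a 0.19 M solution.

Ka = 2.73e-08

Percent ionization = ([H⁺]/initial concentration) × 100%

Using Ka equilibrium: x² + Ka×x - Ka×C = 0. Solving: [H⁺] = 7.2007e-05. Percent = (7.2007e-05/0.19) × 100

Percent ionization = 0.0379%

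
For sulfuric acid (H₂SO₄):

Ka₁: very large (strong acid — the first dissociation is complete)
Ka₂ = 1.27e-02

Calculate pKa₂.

pKa₂ = -log(Ka₂) = -log(1.27e-02) = 1.90.

pK_{a2} = 1.90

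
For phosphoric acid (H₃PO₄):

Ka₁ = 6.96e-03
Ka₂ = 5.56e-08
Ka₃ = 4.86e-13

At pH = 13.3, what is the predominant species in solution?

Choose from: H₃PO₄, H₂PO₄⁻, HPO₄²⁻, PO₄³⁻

pKa₁ = 2.16, pKa₂ = 7.25, pKa₃ = 12.31. For a polyprotic acid the predominant species crosses at each pKa: below pKa_n the protonated form dominates, above it the deprotonated form does. At pH = 13.3, the predominant species is PO₄³⁻.

PO₄³⁻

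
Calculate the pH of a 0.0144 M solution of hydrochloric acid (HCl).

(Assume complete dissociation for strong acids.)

[H⁺] = 0.0144 M for strong acid. pH = -log[H⁺] = -log(0.0144)

pH = 1.84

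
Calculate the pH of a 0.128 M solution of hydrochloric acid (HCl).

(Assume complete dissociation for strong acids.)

[H⁺] = 0.128 M for strong acid. pH = -log[H⁺] = -log(0.128)

pH = 0.89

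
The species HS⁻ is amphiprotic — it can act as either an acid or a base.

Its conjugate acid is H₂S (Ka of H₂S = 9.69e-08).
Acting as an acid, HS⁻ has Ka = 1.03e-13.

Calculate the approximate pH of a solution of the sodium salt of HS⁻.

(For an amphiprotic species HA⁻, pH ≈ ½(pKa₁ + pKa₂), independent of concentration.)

pKa₁ = -log(9.69e-08) = 7.01; pKa₂ = -log(1.03e-13) = 12.99. For an amphiprotic species, pH ≈ ½(pKa₁ + pKa₂) = ½(7.01 + 12.99) = 10.00.

pH = 10.00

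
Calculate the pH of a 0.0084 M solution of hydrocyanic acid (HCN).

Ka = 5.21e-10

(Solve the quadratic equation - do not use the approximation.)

x² + Ka×x - Ka×C = 0. Using quadratic formula: [H⁺] = 2.0917e-06

pH = 5.68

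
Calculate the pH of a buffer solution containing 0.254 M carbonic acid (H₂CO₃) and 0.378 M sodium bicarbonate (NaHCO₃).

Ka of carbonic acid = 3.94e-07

pKa = -log(3.94e-07) = 6.40. pH = pKa + log([A⁻]/[HA]) = 6.40 + log(0.378/0.254)

pH = 6.58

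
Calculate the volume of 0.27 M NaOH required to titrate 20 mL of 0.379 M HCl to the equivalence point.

At equivalence: moles acid = moles base. moles HCl = 0.379 × 20/1000 = 0.00758 mol. V_base = moles / 0.27 × 1000 = 28.1 mL.

V_{base} = 28.1 mL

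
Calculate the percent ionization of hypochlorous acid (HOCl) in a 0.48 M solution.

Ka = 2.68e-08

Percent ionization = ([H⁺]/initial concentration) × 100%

Using Ka equilibrium: x² + Ka×x - Ka×C = 0. Solving: [H⁺] = 1.1341e-04. Percent = (1.1341e-04/0.48) × 100

Percent ionization = 0.0236%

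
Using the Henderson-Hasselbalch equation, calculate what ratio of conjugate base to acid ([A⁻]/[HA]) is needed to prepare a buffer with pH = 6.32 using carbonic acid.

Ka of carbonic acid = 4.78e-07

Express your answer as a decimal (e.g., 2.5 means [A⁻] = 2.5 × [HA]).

pKa = -log(4.78e-07) = 6.3206. pH = pKa + log([A⁻]/[HA]), so log([A⁻]/[HA]) = pH − pKa = 6.32 − 6.3206 = -0.0006. [A⁻]/[HA] = 10^(-0.0006) = 0.999

[A⁻]/[HA] = 0.999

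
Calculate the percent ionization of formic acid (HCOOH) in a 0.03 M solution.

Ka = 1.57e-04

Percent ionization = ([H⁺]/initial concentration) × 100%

Using Ka equilibrium: x² + Ka×x - Ka×C = 0. Solving: [H⁺] = 2.0932e-03. Percent = (2.0932e-03/0.03) × 100

Percent ionization = 6.98%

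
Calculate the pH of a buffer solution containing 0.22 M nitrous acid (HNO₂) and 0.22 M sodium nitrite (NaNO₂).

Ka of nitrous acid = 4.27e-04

pKa = -log(4.27e-04) = 3.37. pH = pKa + log([A⁻]/[HA]) = 3.37 + log(0.22/0.22)

pH = 3.37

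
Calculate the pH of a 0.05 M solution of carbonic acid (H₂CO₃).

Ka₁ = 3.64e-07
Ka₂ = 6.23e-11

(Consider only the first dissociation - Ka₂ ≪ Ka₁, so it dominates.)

First dissociation dominates. From Ka₁ = [H⁺][HA⁻]/[H₂A], x² + Ka₁·x − Ka₁·C = 0 with C = 0.05 M and Ka₁ = 3.64e-07. Solving: [H⁺] = (−Ka₁ + √(Ka₁² + 4·Ka₁·C)) / 2 = 1.3473e-04 M. pH = -log(1.3473e-04) = 3.87.

pH = 3.87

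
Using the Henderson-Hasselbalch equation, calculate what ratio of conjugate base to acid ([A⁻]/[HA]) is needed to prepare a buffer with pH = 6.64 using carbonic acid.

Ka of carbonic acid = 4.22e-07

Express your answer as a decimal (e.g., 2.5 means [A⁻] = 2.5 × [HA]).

pKa = -log(4.22e-07) = 6.3747. pH = pKa + log([A⁻]/[HA]), so log([A⁻]/[HA]) = pH − pKa = 6.64 − 6.3747 = 0.2653. [A⁻]/[HA] = 10^(0.2653) = 1.84

[A⁻]/[HA] = 1.84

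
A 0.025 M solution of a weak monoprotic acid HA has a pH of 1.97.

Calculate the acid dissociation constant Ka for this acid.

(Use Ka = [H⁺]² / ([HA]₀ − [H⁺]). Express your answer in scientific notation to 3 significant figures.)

[H⁺] = 10^(−pH) = 10^(−1.97) = 1.072e-02 M. For HA ⇌ H⁺ + A⁻, Ka = [H⁺][A⁻]/[HA] = [H⁺]² / ([HA]₀ − [H⁺]) = (1.072e-02)² / (0.025 − 1.072e-02) = 8.04e-03.

K_a = 8.04e-03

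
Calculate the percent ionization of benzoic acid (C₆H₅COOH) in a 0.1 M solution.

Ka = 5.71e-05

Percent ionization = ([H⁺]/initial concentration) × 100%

Using Ka equilibrium: x² + Ka×x - Ka×C = 0. Solving: [H⁺] = 2.3612e-03. Percent = (2.3612e-03/0.1) × 100

Percent ionization = 2.36%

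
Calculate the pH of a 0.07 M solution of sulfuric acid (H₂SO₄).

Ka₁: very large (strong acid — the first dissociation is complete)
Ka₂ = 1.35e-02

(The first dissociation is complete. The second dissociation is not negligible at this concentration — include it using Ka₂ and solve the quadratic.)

First dissociation is complete: [H⁺]₀ = [HSO₄⁻]₀ = C = 0.07 M. Second dissociation HSO₄⁻ ⇌ H⁺ + SO₄²⁻: let x = [SO₄²⁻]. Ka₂ = (C + x)·x / (C − x) = 1.35e-02 → x² + (C + Ka₂)·x − Ka₂·C = 0 → x² + 0.08350·x − 9.450e-04 = 0. x = (−0.08350 + √(0.08350² + 4 × 9.450e-04)) / 2 = 1.0097e-02 M. [H⁺] = C + x = 0.07 + 1.0097e-02 = 8.0097e-02 M. pH = -log(8.0097e-02) = 1.10.

pH = 1.10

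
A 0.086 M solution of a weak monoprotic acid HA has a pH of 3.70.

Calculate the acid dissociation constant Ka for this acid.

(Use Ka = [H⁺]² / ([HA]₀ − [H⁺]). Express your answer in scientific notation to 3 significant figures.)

[H⁺] = 10^(−pH) = 10^(−3.70) = 1.995e-04 M. For HA ⇌ H⁺ + A⁻, Ka = [H⁺][A⁻]/[HA] = [H⁺]² / ([HA]₀ − [H⁺]) = (1.995e-04)² / (0.086 − 1.995e-04) = 4.64e-07.

K_a = 4.64e-07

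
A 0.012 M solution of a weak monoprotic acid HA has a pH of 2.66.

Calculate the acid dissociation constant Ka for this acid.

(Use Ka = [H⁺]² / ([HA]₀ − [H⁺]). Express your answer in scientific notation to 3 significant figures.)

[H⁺] = 10^(−pH) = 10^(−2.66) = 2.188e-03 M. For HA ⇌ H⁺ + A⁻, Ka = [H⁺][A⁻]/[HA] = [H⁺]² / ([HA]₀ − [H⁺]) = (2.188e-03)² / (0.012 − 2.188e-03) = 4.88e-04.

K_a = 4.88e-04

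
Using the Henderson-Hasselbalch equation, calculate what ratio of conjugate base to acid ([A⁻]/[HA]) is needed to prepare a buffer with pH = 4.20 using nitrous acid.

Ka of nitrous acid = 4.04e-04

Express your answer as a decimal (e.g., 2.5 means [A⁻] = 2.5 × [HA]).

pKa = -log(4.04e-04) = 3.3936. pH = pKa + log([A⁻]/[HA]), so log([A⁻]/[HA]) = pH − pKa = 4.20 − 3.3936 = 0.8064. [A⁻]/[HA] = 10^(0.8064) = 6.40

[A⁻]/[HA] = 6.40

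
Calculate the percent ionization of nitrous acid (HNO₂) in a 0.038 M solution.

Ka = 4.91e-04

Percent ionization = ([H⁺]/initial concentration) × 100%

Using Ka equilibrium: x² + Ka×x - Ka×C = 0. Solving: [H⁺] = 4.0810e-03. Percent = (4.0810e-03/0.038) × 100

Percent ionization = 10.7%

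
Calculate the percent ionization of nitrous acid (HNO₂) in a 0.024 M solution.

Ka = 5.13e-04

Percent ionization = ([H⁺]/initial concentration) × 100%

Using Ka equilibrium: x² + Ka×x - Ka×C = 0. Solving: [H⁺] = 3.2617e-03. Percent = (3.2617e-03/0.024) × 100

Percent ionization = 13.6%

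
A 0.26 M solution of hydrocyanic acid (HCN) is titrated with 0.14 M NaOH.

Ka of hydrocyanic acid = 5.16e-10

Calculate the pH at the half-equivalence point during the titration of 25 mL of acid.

At half-equivalence [HA] = [A⁻], so Henderson-Hasselbalch gives pH = pKa = -log(5.16e-10) = 9.29.

pH = pKa = 9.29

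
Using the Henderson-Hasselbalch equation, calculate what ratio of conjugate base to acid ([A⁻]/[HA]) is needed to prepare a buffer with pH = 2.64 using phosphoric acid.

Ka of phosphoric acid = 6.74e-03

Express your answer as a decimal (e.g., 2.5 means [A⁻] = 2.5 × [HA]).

pKa = -log(6.74e-03) = 2.1713. pH = pKa + log([A⁻]/[HA]), so log([A⁻]/[HA]) = pH − pKa = 2.64 − 2.1713 = 0.4687. [A⁻]/[HA] = 10^(0.4687) = 2.94

[A⁻]/[HA] = 2.94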